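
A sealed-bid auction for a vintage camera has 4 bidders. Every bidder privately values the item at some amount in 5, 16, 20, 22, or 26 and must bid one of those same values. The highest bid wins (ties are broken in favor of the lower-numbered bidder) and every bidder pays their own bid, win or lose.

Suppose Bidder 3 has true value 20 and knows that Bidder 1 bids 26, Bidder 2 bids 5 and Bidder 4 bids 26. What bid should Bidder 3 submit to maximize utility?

5

Bid 5: loses but pays 5, utility -5.
Bid 16: loses but pays 16, utility -16.
Bid 20: loses but pays 20, utility -20.
Bid 22: loses but pays 22, utility -22.
Bid 26: loses but pays 26, utility -26.
The best choice is 5 with utility -5.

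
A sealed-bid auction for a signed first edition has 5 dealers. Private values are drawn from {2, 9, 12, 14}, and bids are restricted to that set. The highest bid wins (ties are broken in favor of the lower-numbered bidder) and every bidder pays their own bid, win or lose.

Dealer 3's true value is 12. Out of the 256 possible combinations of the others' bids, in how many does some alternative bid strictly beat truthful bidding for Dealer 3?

224

Others bid (2, 2, 2, 2): truth gives 0; bid 9 gives 3 > 0. Violating.
Others bid (2, 2, 2, 9): truth gives 0; bid 9 gives 3 > 0. Violating.
Others bid (2, 2, 2, 14): truth gives -12; bid 2 gives -2 > -12. Violating.
Others bid (2, 2, 9, 2): truth gives 0; bid 9 gives 3 > 0. Violating.
Others bid (2, 2, 2, 12): truth gives 0; no alternative beats it.
Others bid (2, 2, 9, 12): truth gives 0; no alternative beats it.
(Checking all 256 profiles: 224 have a profitable deviation, 32 do not.)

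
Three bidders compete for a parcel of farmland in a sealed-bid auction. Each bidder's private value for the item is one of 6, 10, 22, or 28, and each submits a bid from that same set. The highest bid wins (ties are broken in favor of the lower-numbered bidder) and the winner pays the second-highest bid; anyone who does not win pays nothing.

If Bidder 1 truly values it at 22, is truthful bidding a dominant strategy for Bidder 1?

Yes

Check each profile of the others' bids and compare truth against every alternative bid.
Others bid (6, 6): truth gives 16, best alternative gives 16.
Others bid (6, 10): truth gives 12, best alternative gives 12.
Others bid (10, 6): truth gives 12, best alternative gives 12.
Others bid (10, 10): truth gives 12, best alternative gives 12.
Others bid (6, 22): truth gives 0, best alternative gives 0.
Others bid (6, 28): truth gives 0, best alternative gives 0.
(Remaining 10 profiles checked similarly; truth is weakly best in each.)
In every case the truthful bid is at least as good as any alternative, so it is a dominant strategy.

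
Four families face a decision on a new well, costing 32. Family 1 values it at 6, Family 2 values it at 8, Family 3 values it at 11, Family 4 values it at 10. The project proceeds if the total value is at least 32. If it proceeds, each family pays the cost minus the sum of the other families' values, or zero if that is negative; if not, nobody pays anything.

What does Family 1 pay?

Total value 35 ≥ cost 32, so the project is built.
The other families' values sum to 29.
Cost minus that sum is 32 - 29 = 3.

3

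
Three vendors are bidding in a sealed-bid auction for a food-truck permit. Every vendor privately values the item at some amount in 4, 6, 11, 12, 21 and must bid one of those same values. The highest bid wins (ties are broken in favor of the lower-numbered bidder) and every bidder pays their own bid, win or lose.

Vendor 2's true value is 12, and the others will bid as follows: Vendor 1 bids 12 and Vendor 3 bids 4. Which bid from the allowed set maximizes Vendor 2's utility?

Bid 4: loses but pays 4, utility -4.
Bid 6: loses but pays 6, utility -6.
Bid 11: loses but pays 11, utility -11.
Bid 12: loses but pays 12, utility -12.
Bid 21: wins, pays 21, utility 12 - 21 = -9.
The best choice is 4 with utility -4.

4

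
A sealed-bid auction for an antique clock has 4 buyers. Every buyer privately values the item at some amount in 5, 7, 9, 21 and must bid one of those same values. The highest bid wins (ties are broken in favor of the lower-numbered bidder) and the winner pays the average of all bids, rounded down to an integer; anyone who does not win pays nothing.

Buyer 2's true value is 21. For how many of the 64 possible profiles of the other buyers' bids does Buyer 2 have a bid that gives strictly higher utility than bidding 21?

18

Others bid (5, 5, 5): truth gives 12; bid 7 gives 16 > 12. Violating.
Others bid (5, 5, 7): truth gives 12; bid 7 gives 15 > 12. Violating.
Others bid (5, 5, 9): truth gives 11; bid 9 gives 14 > 11. Violating.
Others bid (5, 7, 5): truth gives 12; bid 7 gives 15 > 12. Violating.
Others bid (5, 5, 21): truth gives 8; no alternative beats it.
Others bid (5, 7, 21): truth gives 8; no alternative beats it.
(Checking all 64 profiles: 18 have a profitable deviation, 46 do not.)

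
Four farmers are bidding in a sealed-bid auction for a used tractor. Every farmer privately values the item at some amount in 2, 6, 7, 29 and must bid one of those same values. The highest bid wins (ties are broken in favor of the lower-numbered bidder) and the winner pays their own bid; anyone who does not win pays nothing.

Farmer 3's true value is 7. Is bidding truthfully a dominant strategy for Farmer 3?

No

Consider the case where Farmer 1 bids 2, Farmer 2 bids 2 and Farmer 4 bids 2.
Truthful bid 7: wins, pays 7, utility 7 - 7 = 0.
Bid 6 instead: wins, pays 6, utility 7 - 6 = 1.
Since 1 > 0, bidding 6 is strictly better here, so truthful bidding is not dominant.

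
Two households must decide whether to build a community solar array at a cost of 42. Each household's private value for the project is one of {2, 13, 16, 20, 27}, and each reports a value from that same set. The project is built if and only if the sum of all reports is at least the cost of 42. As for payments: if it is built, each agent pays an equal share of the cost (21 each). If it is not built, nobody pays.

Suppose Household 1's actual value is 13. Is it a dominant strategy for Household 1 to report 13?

Yes

Check each profile of the others' reports and compare truth against every alternative report.
Others report (2): truth gives 0, best alternative gives 0.
Others report (13): truth gives 0, best alternative gives 0.
Others report (16): truth gives 0, best alternative gives 0.
Others report (20): truth gives 0, best alternative gives 0.
Others report (27): truth gives 0, best alternative gives 0.
In every case the truthful report is at least as good as any alternative, so it is a dominant strategy.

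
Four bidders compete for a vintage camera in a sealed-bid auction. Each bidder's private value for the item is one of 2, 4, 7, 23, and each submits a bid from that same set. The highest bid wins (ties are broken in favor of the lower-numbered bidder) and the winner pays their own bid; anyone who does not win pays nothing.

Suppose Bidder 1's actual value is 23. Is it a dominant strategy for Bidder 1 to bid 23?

Consider the case where Bidder 2 bids 2, Bidder 3 bids 2 and Bidder 4 bids 2.
Truthful bid 23: wins, pays 23, utility 23 - 23 = 0.
Bid 2 instead: wins, pays 2, utility 23 - 2 = 21.
Since 21 > 0, bidding 2 is strictly better here, so truthful bidding is not dominant.

No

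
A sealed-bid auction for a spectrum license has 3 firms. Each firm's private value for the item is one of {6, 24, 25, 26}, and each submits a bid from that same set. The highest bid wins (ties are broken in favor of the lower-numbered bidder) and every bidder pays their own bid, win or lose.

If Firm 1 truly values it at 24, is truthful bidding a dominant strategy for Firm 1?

Consider the case where Firm 2 bids 6 and Firm 3 bids 6.
Truthful bid 24: wins, pays 24, utility 24 - 24 = 0.
Bid 6 instead: wins, pays 6, utility 24 - 6 = 18.
Since 18 > 0, bidding 6 is strictly better here, so truthful bidding is not dominant.

No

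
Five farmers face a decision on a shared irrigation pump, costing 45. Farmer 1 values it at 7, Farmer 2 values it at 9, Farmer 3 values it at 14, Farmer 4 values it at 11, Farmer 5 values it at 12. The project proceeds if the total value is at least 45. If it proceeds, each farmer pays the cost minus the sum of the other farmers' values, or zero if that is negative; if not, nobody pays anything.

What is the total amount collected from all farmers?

Total value 53 ≥ cost 45, so it is built.
Farmer 1: others sum to 46; max(0, 45 - 46) = 0.
Farmer 2: others sum to 44; max(0, 45 - 44) = 1.
Farmer 3: others sum to 39; max(0, 45 - 39) = 6.
Farmer 4: others sum to 42; max(0, 45 - 42) = 3.
Farmer 5: others sum to 41; max(0, 45 - 41) = 4.
Total collected = 0 + 1 + 6 + 3 + 4 = 14.

14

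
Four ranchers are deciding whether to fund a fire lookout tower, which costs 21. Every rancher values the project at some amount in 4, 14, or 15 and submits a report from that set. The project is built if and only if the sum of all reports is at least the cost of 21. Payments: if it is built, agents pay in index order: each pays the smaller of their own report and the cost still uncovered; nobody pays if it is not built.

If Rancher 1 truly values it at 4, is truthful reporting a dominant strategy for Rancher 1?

Check each profile of the others' reports and compare truth against every alternative report.
Others report (4, 4, 4): truth gives 0, best alternative gives -10.
Others report (4, 4, 14): truth gives 0, best alternative gives -10.
Others report (4, 4, 15): truth gives 0, best alternative gives -10.
Others report (4, 14, 4): truth gives 0, best alternative gives -10.
Others report (4, 14, 14): truth gives 0, best alternative gives -10.
Others report (4, 14, 15): truth gives 0, best alternative gives -10.
(Remaining 21 profiles checked similarly; truth is weakly best in each.)
In every case the truthful report is at least as good as any alternative, so it is a dominant strategy.

Yes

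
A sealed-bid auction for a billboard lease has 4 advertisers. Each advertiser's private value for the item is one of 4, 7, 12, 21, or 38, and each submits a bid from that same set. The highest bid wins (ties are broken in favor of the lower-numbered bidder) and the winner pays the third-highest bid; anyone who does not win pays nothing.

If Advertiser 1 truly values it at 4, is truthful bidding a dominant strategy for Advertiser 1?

Yes

Check each profile of the others' bids and compare truth against every alternative bid.
Others bid (4, 7, 7): truth gives 0, best alternative gives -3.
Others bid (7, 4, 7): truth gives 0, best alternative gives -3.
Others bid (7, 7, 4): truth gives 0, best alternative gives -3.
Others bid (7, 7, 7): truth gives 0, best alternative gives -3.
Others bid (4, 4, 4): truth gives 0, best alternative gives 0.
Others bid (4, 4, 7): truth gives 0, best alternative gives 0.
(Remaining 119 profiles checked similarly; truth is weakly best in each.)
In every case the truthful bid is at least as good as any alternative, so it is a dominant strategy.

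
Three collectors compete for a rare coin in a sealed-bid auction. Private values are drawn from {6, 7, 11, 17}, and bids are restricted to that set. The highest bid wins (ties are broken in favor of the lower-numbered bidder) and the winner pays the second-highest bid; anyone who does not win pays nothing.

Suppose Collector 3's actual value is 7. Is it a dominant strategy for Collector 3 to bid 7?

Check each profile of the others' bids and compare truth against every alternative bid.
Others bid (6, 6): truth gives 1, best alternative gives 1.
Others bid (6, 7): truth gives 0, best alternative gives 0.
Others bid (6, 11): truth gives 0, best alternative gives 0.
Others bid (6, 17): truth gives 0, best alternative gives 0.
Others bid (7, 6): truth gives 0, best alternative gives 0.
Others bid (7, 7): truth gives 0, best alternative gives 0.
(Remaining 10 profiles checked similarly; truth is weakly best in each.)
In every case the truthful bid is at least as good as any alternative, so it is a dominant strategy.

Yes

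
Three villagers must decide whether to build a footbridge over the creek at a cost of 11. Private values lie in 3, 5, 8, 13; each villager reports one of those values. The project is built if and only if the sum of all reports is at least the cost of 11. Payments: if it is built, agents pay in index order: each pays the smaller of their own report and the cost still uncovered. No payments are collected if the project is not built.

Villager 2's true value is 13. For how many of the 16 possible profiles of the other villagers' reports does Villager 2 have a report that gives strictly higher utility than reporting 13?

Others report (3, 3): truth gives 5; report 5 gives 8 > 5. Violating.
Others report (3, 5): truth gives 5; report 3 gives 10 > 5. Violating.
Others report (3, 8): truth gives 5; report 3 gives 10 > 5. Violating.
Others report (3, 13): truth gives 5; report 3 gives 10 > 5. Violating.
Others report (8, 3): truth gives 10; no alternative beats it.
Others report (8, 5): truth gives 10; no alternative beats it.
(Checking all 16 profiles: 8 have a profitable deviation, 8 do not.)

8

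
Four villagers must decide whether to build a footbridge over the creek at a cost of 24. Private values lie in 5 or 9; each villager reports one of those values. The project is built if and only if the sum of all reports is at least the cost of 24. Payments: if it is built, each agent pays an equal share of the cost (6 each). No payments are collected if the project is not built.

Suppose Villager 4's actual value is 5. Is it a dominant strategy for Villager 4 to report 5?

Check each profile of the others' reports and compare truth against every alternative report.
Others report (5, 5, 5): truth gives 0, best alternative gives -1.
Others report (5, 5, 9): truth gives -1, best alternative gives -1.
Others report (5, 9, 5): truth gives -1, best alternative gives -1.
Others report (5, 9, 9): truth gives -1, best alternative gives -1.
Others report (9, 5, 5): truth gives -1, best alternative gives -1.
Others report (9, 5, 9): truth gives -1, best alternative gives -1.
(Remaining 2 profiles checked similarly; truth is weakly best in each.)
In every case the truthful report is at least as good as any alternative, so it is a dominant strategy.

Yes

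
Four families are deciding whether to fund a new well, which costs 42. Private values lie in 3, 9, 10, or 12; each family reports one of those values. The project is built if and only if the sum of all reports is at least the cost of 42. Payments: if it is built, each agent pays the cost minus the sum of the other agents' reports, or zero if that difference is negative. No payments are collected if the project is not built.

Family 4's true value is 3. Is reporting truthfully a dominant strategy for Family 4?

Check each profile of the others' reports and compare truth against every alternative report.
Others report (9, 12, 12): truth gives 0, best alternative gives -6.
Others report (12, 9, 12): truth gives 0, best alternative gives -6.
Others report (12, 12, 9): truth gives 0, best alternative gives -6.
Others report (10, 12, 12): truth gives 0, best alternative gives -5.
Others report (12, 10, 12): truth gives 0, best alternative gives -5.
Others report (12, 12, 10): truth gives 0, best alternative gives -5.
(Remaining 58 profiles checked similarly; truth is weakly best in each.)
In every case the truthful report is at least as good as any alternative, so it is a dominant strategy.

Yes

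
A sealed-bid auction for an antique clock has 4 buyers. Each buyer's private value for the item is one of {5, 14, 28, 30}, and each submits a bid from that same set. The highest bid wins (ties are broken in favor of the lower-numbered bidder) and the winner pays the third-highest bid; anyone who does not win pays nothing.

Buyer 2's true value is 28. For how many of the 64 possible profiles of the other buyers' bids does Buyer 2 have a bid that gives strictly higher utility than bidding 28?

12

Others bid (5, 5, 30): truth gives 0; bid 30 gives 23 > 0. Violating.
Others bid (5, 14, 30): truth gives 0; bid 30 gives 14 > 0. Violating.
Others bid (5, 30, 5): truth gives 0; bid 30 gives 23 > 0. Violating.
Others bid (5, 30, 14): truth gives 0; bid 30 gives 14 > 0. Violating.
Others bid (5, 5, 5): truth gives 23; no alternative beats it.
Others bid (5, 5, 14): truth gives 23; no alternative beats it.
(Checking all 64 profiles: 12 have a profitable deviation, 52 do not.)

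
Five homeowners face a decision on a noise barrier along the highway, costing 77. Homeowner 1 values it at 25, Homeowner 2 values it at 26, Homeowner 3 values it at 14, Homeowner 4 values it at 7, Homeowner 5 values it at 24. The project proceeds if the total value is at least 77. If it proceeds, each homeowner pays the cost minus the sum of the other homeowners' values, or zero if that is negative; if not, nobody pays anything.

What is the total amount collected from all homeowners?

18

Total value 96 ≥ cost 77, so it is built.
Homeowner 1: others sum to 71; max(0, 77 - 71) = 6.
Homeowner 2: others sum to 70; max(0, 77 - 70) = 7.
Homeowner 3: others sum to 82; max(0, 77 - 82) = 0.
Homeowner 4: others sum to 89; max(0, 77 - 89) = 0.
Homeowner 5: others sum to 72; max(0, 77 - 72) = 5.
Total collected = 6 + 7 + 0 + 0 + 5 = 18.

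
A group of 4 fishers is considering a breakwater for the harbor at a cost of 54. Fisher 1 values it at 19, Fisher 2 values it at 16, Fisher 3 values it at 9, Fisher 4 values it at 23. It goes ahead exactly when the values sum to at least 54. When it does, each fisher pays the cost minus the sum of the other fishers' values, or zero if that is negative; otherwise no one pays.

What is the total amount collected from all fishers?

19

Total value 67 ≥ cost 54, so it is built.
Fisher 1: others sum to 48; max(0, 54 - 48) = 6.
Fisher 2: others sum to 51; max(0, 54 - 51) = 3.
Fisher 3: others sum to 58; max(0, 54 - 58) = 0.
Fisher 4: others sum to 44; max(0, 54 - 44) = 10.
Total collected = 6 + 3 + 0 + 10 = 19.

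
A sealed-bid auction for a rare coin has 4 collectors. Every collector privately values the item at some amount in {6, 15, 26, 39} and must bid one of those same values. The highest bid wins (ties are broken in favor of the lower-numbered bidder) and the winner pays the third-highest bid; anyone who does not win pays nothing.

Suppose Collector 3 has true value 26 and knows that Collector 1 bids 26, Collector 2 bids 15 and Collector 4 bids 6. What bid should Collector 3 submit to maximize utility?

Bid 6: loses, pays 0, utility 0.
Bid 15: loses, pays 0, utility 0.
Bid 26: loses, pays 0, utility 0.
Bid 39: wins, pays 15, utility 26 - 15 = 11.
The best choice is 39 with utility 11.

39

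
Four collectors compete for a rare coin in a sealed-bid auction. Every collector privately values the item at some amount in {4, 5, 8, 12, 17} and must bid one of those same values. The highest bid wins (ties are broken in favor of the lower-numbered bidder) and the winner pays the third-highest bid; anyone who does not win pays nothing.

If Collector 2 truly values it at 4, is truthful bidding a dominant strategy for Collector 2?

Yes

Check each profile of the others' bids and compare truth against every alternative bid.
Others bid (4, 5, 5): truth gives 0, best alternative gives -1.
Others bid (4, 4, 4): truth gives 0, best alternative gives 0.
Others bid (4, 4, 5): truth gives 0, best alternative gives 0.
Others bid (4, 4, 8): truth gives 0, best alternative gives 0.
Others bid (4, 4, 12): truth gives 0, best alternative gives 0.
Others bid (4, 4, 17): truth gives 0, best alternative gives 0.
(Remaining 119 profiles checked similarly; truth is weakly best in each.)
In every case the truthful bid is at least as good as any alternative, so it is a dominant strategy.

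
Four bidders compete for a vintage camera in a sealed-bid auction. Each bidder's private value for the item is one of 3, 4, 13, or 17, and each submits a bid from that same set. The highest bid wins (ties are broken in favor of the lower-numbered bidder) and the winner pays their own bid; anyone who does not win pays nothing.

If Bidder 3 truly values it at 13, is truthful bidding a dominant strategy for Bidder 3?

Consider the case where Bidder 1 bids 3, Bidder 2 bids 3 and Bidder 4 bids 3.
Truthful bid 13: wins, pays 13, utility 13 - 13 = 0.
Bid 4 instead: wins, pays 4, utility 13 - 4 = 9.
Since 9 > 0, bidding 4 is strictly better here, so truthful bidding is not dominant.

No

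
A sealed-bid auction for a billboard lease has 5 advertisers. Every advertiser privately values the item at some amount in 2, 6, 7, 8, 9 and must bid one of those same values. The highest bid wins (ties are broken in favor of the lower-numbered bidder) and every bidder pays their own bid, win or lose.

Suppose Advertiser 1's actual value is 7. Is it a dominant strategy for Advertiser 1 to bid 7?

Consider the case where Advertiser 2 bids 2, Advertiser 3 bids 2, Advertiser 4 bids 2 and Advertiser 5 bids 2.
Truthful bid 7: wins, pays 7, utility 7 - 7 = 0.
Bid 2 instead: wins, pays 2, utility 7 - 2 = 5.
Since 5 > 0, bidding 2 is strictly better here, so truthful bidding is not dominant.

No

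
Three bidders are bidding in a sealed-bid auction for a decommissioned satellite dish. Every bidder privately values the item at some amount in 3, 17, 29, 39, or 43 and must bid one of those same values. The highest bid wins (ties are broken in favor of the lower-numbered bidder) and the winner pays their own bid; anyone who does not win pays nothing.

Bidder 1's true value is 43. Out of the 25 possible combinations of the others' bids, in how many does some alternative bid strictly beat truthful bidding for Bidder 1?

Others bid (3, 3): truth gives 0; bid 3 gives 40 > 0. Violating.
Others bid (3, 17): truth gives 0; bid 17 gives 26 > 0. Violating.
Others bid (3, 29): truth gives 0; bid 29 gives 14 > 0. Violating.
Others bid (3, 39): truth gives 0; bid 39 gives 4 > 0. Violating.
Others bid (3, 43): truth gives 0; no alternative beats it.
Others bid (17, 43): truth gives 0; no alternative beats it.
(Checking all 25 profiles: 16 have a profitable deviation, 9 do not.)

16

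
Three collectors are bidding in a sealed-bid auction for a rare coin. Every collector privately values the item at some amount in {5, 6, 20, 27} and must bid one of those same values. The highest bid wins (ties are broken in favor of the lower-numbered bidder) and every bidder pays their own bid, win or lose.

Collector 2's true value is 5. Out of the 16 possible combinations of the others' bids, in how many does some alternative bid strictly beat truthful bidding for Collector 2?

Others bid (5, 5): truth gives -5; bid 6 gives -1 > -5. Violating.
Others bid (5, 6): truth gives -5; bid 6 gives -1 > -5. Violating.
Others bid (5, 20): truth gives -5; no alternative beats it.
Others bid (5, 27): truth gives -5; no alternative beats it.
(Checking all 16 profiles: 2 have a profitable deviation, 14 do not.)

2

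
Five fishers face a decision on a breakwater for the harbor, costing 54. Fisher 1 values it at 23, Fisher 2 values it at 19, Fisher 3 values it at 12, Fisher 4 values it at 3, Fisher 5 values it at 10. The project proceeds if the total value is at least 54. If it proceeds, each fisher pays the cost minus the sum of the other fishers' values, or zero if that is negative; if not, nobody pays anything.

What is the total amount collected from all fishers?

Total value 67 ≥ cost 54, so it is built.
Fisher 1: others sum to 44; max(0, 54 - 44) = 10.
Fisher 2: others sum to 48; max(0, 54 - 48) = 6.
Fisher 3: others sum to 55; max(0, 54 - 55) = 0.
Fisher 4: others sum to 64; max(0, 54 - 64) = 0.
Fisher 5: others sum to 57; max(0, 54 - 57) = 0.
Total collected = 10 + 6 + 0 + 0 + 0 = 16.

16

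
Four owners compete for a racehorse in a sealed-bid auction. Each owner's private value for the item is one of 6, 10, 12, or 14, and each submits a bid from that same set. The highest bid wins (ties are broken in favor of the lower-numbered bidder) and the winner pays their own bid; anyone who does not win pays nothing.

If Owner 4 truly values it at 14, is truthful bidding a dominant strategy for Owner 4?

No

Consider the case where Owner 1 bids 6, Owner 2 bids 6 and Owner 3 bids 6.
Truthful bid 14: wins, pays 14, utility 14 - 14 = 0.
Bid 10 instead: wins, pays 10, utility 14 - 10 = 4.
Since 4 > 0, bidding 10 is strictly better here, so truthful bidding is not dominant.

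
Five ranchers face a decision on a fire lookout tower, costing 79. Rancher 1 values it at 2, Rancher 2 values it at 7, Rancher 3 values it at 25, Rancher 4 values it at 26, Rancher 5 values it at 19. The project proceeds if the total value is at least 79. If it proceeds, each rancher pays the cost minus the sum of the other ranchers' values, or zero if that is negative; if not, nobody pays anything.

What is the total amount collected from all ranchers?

79

Total value 79 ≥ cost 79, so it is built.
Rancher 1: others sum to 77; max(0, 79 - 77) = 2.
Rancher 2: others sum to 72; max(0, 79 - 72) = 7.
Rancher 3: others sum to 54; max(0, 79 - 54) = 25.
Rancher 4: others sum to 53; max(0, 79 - 53) = 26.
Rancher 5: others sum to 60; max(0, 79 - 60) = 19.
Total collected = 2 + 7 + 25 + 26 + 19 = 79.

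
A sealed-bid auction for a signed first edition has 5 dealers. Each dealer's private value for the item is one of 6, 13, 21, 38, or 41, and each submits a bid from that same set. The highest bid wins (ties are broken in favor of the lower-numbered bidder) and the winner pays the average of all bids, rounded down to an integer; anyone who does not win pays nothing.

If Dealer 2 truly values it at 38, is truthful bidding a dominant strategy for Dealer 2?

No

Consider the case where Dealer 1 bids 6, Dealer 3 bids 6, Dealer 4 bids 6 and Dealer 5 bids 6.
Truthful bid 38: wins, pays 12, utility 38 - 12 = 26.
Bid 13 instead: wins, pays 7, utility 38 - 7 = 31.
Since 31 > 26, bidding 13 is strictly better here, so truthful bidding is not dominant.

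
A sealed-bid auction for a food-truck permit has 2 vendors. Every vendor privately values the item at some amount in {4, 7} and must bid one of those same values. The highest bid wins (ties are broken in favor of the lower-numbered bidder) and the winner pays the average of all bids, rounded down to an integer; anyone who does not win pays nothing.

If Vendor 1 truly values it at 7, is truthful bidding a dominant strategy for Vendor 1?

Consider the case where Vendor 2 bids 4.
Truthful bid 7: wins, pays 5, utility 7 - 5 = 2.
Bid 4 instead: wins, pays 4, utility 7 - 4 = 3.
Since 3 > 2, bidding 4 is strictly better here, so truthful bidding is not dominant.

No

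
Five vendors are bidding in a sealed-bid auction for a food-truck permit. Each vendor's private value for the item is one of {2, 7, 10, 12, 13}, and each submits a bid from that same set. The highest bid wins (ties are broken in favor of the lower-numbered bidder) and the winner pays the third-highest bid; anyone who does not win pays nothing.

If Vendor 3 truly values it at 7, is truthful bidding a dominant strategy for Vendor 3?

No

Consider the case where Vendor 1 bids 2, Vendor 2 bids 2, Vendor 4 bids 2 and Vendor 5 bids 10.
Truthful bid 7: loses, pays 0, utility 0.
Bid 10 instead: wins, pays 2, utility 7 - 2 = 5.
Since 5 > 0, bidding 10 is strictly better here, so truthful bidding is not dominant.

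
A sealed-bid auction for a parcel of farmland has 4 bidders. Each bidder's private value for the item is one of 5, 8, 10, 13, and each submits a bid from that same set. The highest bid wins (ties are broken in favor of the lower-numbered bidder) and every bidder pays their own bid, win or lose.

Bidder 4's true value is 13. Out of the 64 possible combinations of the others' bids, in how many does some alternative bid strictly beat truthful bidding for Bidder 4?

45

Others bid (5, 5, 5): truth gives 0; bid 8 gives 5 > 0. Violating.
Others bid (5, 5, 8): truth gives 0; bid 10 gives 3 > 0. Violating.
Others bid (5, 5, 13): truth gives -13; bid 5 gives -5 > -13. Violating.
Others bid (5, 8, 5): truth gives 0; bid 10 gives 3 > 0. Violating.
Others bid (5, 5, 10): truth gives 0; no alternative beats it.
Others bid (5, 8, 10): truth gives 0; no alternative beats it.
(Checking all 64 profiles: 45 have a profitable deviation, 19 do not.)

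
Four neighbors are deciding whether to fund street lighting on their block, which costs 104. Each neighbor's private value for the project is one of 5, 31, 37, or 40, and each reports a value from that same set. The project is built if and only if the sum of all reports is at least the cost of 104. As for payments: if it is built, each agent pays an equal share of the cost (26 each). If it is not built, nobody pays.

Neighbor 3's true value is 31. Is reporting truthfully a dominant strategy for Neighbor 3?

Consider the case where Neighbor 1 reports 5, Neighbor 2 reports 31 and Neighbor 4 reports 31.
Truthful report 31: project not built, utility 0.
Report 37 instead: project built, pays 26, utility 31 - 26 = 5.
Since 5 > 0, reporting 37 is strictly better here, so truthful reporting is not dominant.

No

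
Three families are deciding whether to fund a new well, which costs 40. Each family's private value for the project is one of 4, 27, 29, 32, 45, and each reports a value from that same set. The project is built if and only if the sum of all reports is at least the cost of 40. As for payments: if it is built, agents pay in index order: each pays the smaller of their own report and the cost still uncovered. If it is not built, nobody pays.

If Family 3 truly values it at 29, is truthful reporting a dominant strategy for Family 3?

Check each profile of the others' reports and compare truth against every alternative report.
Others report (4, 45): truth gives 29, best alternative gives 29.
Others report (27, 27): truth gives 29, best alternative gives 29.
Others report (27, 29): truth gives 29, best alternative gives 29.
Others report (27, 32): truth gives 29, best alternative gives 29.
Others report (27, 45): truth gives 29, best alternative gives 29.
Others report (29, 27): truth gives 29, best alternative gives 29.
(Remaining 19 profiles checked similarly; truth is weakly best in each.)
In every case the truthful report is at least as good as any alternative, so it is a dominant strategy.

Yes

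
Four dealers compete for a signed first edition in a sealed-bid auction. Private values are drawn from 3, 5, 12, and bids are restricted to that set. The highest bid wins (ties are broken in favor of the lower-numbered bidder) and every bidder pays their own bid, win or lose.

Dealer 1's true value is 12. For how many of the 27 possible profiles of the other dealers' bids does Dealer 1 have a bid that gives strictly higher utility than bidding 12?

8

Others bid (3, 3, 3): truth gives 0; bid 3 gives 9 > 0. Violating.
Others bid (3, 3, 5): truth gives 0; bid 5 gives 7 > 0. Violating.
Others bid (3, 5, 3): truth gives 0; bid 5 gives 7 > 0. Violating.
Others bid (3, 5, 5): truth gives 0; bid 5 gives 7 > 0. Violating.
Others bid (3, 3, 12): truth gives 0; no alternative beats it.
Others bid (3, 5, 12): truth gives 0; no alternative beats it.
(Checking all 27 profiles: 8 have a profitable deviation, 19 do not.)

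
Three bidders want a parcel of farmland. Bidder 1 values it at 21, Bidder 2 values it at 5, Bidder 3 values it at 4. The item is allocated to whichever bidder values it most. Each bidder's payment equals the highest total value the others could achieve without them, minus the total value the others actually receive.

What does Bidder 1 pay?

Bidder 1 has the highest value and receives the item.
Without Bidder 1, the item would go to the next-highest value, 5, so the others could achieve 5.
With Bidder 1 present and winning, the others receive nothing, so their total is 0.
Payment = 5 - 0 = 5.

5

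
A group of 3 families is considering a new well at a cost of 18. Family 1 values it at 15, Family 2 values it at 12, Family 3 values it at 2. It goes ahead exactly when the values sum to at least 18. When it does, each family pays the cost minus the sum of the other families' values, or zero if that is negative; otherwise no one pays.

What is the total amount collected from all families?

Total value 29 ≥ cost 18, so it is built.
Family 1: others sum to 14; max(0, 18 - 14) = 4.
Family 2: others sum to 17; max(0, 18 - 17) = 1.
Family 3: others sum to 27; max(0, 18 - 27) = 0.
Total collected = 4 + 1 + 0 = 5.

5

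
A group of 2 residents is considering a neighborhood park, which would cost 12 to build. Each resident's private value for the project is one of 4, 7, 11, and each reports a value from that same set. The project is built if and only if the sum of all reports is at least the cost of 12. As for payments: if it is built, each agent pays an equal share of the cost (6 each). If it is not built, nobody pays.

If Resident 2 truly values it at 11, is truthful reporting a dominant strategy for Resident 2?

Yes

Check each profile of the others' reports and compare truth against every alternative report.
Others report (4): truth gives 5, best alternative gives 0.
Others report (7): truth gives 5, best alternative gives 5.
Others report (11): truth gives 5, best alternative gives 5.
In every case the truthful report is at least as good as any alternative, so it is a dominant strategy.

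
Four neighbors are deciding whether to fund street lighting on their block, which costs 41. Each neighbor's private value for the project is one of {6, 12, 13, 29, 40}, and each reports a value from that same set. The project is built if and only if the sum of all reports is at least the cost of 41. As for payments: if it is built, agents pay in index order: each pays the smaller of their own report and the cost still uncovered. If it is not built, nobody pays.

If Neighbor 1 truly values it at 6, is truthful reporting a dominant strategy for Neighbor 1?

Yes

Check each profile of the others' reports and compare truth against every alternative report.
Others report (6, 6, 29): truth gives 0, best alternative gives -6.
Others report (6, 6, 40): truth gives 0, best alternative gives -6.
Others report (6, 12, 12): truth gives 0, best alternative gives -6.
Others report (6, 12, 13): truth gives 0, best alternative gives -6.
Others report (6, 12, 29): truth gives 0, best alternative gives -6.
Others report (6, 12, 40): truth gives 0, best alternative gives -6.
(Remaining 119 profiles checked similarly; truth is weakly best in each.)
In every case the truthful report is at least as good as any alternative, so it is a dominant strategy.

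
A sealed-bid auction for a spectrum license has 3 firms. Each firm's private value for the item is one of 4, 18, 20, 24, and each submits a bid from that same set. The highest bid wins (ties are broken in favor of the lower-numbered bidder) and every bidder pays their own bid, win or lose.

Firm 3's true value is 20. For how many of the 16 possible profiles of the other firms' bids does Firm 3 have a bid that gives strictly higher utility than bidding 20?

Others bid (4, 4): truth gives 0; bid 18 gives 2 > 0. Violating.
Others bid (4, 20): truth gives -20; bid 4 gives -4 > -20. Violating.
Others bid (4, 24): truth gives -20; bid 4 gives -4 > -20. Violating.
Others bid (18, 20): truth gives -20; bid 4 gives -4 > -20. Violating.
Others bid (4, 18): truth gives 0; no alternative beats it.
Others bid (18, 4): truth gives 0; no alternative beats it.
(Checking all 16 profiles: 13 have a profitable deviation, 3 do not.)

13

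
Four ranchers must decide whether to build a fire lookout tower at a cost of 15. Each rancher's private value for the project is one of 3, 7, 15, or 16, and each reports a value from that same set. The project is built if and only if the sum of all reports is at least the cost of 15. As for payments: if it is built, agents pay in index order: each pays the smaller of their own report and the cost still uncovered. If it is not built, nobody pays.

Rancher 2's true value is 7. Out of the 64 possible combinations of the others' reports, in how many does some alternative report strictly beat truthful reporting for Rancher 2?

31

Others report (3, 3, 7): truth gives 0; report 3 gives 4 > 0. Violating.
Others report (3, 3, 15): truth gives 0; report 3 gives 4 > 0. Violating.
Others report (3, 3, 16): truth gives 0; report 3 gives 4 > 0. Violating.
Others report (3, 7, 3): truth gives 0; report 3 gives 4 > 0. Violating.
Others report (3, 3, 3): truth gives 0; no alternative beats it.
Others report (15, 3, 3): truth gives 7; no alternative beats it.
(Checking all 64 profiles: 31 have a profitable deviation, 33 do not.)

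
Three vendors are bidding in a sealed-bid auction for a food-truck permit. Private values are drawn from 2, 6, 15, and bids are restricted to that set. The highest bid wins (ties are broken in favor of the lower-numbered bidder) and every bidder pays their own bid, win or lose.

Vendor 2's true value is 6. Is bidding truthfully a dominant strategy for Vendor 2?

Consider the case where Vendor 1 bids 2 and Vendor 3 bids 15.
Truthful bid 6: loses but pays 6, utility -6.
Bid 2 instead: loses but pays 2, utility -2.
Since -2 > -6, bidding 2 is strictly better here, so truthful bidding is not dominant.

No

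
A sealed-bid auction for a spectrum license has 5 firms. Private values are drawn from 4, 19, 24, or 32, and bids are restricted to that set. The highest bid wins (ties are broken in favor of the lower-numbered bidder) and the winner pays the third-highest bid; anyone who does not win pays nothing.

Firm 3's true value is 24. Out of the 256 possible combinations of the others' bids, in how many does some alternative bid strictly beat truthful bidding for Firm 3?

32

Others bid (4, 4, 4, 32): truth gives 0; bid 32 gives 20 > 0. Violating.
Others bid (4, 4, 19, 32): truth gives 0; bid 32 gives 5 > 0. Violating.
Others bid (4, 4, 32, 4): truth gives 0; bid 32 gives 20 > 0. Violating.
Others bid (4, 4, 32, 19): truth gives 0; bid 32 gives 5 > 0. Violating.
Others bid (4, 4, 4, 4): truth gives 20; no alternative beats it.
Others bid (4, 4, 4, 19): truth gives 20; no alternative beats it.
(Checking all 256 profiles: 32 have a profitable deviation, 224 do not.)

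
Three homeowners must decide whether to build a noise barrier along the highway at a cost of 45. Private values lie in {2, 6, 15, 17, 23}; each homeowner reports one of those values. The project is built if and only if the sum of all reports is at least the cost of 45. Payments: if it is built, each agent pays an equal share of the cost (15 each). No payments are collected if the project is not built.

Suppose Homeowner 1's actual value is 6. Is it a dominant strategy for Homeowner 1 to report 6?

No

Consider the case where Homeowner 2 reports 17 and Homeowner 3 reports 23.
Truthful report 6: project built, pays 15, utility 6 - 15 = -9.
Report 2 instead: project not built, utility 0.
Since 0 > -9, reporting 2 is strictly better here, so truthful reporting is not dominant.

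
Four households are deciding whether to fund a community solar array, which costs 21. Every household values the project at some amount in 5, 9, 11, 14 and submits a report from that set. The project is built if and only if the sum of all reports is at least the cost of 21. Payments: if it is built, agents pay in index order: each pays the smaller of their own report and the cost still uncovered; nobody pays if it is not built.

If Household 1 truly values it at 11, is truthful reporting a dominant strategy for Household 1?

No

Consider the case where Household 2 reports 5, Household 3 reports 5 and Household 4 reports 5.
Truthful report 11: project built, pays 11, utility 11 - 11 = 0.
Report 9 instead: project built, pays 9, utility 11 - 9 = 2.
Since 2 > 0, reporting 9 is strictly better here, so truthful reporting is not dominant.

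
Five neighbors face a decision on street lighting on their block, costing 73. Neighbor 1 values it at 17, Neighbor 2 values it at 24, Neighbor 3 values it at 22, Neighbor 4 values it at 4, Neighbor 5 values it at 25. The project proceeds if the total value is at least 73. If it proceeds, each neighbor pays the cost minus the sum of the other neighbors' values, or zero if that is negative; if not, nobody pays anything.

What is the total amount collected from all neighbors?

14

Total value 92 ≥ cost 73, so it is built.
Neighbor 1: others sum to 75; max(0, 73 - 75) = 0.
Neighbor 2: others sum to 68; max(0, 73 - 68) = 5.
Neighbor 3: others sum to 70; max(0, 73 - 70) = 3.
Neighbor 4: others sum to 88; max(0, 73 - 88) = 0.
Neighbor 5: others sum to 67; max(0, 73 - 67) = 6.
Total collected = 0 + 5 + 3 + 0 + 6 = 14.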